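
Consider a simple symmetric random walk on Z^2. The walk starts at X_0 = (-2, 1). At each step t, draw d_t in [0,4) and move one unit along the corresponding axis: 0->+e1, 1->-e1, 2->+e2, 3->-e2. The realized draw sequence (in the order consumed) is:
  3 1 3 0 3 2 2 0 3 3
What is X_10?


(-1, -2)

t=0: X=(-2, 1), d=3 → -e2, X_1=(-2, 0)
t=1: X=(-2, 0), d=1 → -e1, X_2=(-3, 0)
t=2: X=(-3, 0), d=3 → -e2, X_3=(-3, -1)
t=3: X=(-3, -1), d=0 → +e1, X_4=(-2, -1)
t=4: X=(-2, -1), d=3 → -e2, X_5=(-2, -2)
t=5: X=(-2, -2), d=2 → +e2, X_6=(-2, -1)
t=6: X=(-2, -1), d=2 → +e2, X_7=(-2, 0)
t=7: X=(-2, 0), d=0 → +e1, X_8=(-1, 0)
t=8: X=(-1, 0), d=3 → -e2, X_9=(-1, -1)
t=9: X=(-1, -1), d=3 → -e2, X_10=(-1, -2)


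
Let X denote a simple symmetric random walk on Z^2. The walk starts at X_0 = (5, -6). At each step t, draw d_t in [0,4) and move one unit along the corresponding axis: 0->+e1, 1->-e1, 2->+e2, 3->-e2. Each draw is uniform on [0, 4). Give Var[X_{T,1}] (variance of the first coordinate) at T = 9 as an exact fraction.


Outcome values over d=0..3: [1, -1, 0, 0]
Σy = 0, Σy² = 2, M = 4
μ = 0/4 = 0,  σ² = 2/4 − (0)² = 1/2
Independent increments: Var[X_9] = 9·σ² = 9·(1/2) = 9/2

9/2


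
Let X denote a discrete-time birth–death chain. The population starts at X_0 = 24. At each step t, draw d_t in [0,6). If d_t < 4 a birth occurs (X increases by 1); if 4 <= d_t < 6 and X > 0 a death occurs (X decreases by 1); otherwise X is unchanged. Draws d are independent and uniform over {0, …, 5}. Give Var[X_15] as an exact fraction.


X can drop by at most 1 per step and X_0 = 24 > T = 15, so X_t >= 24 − t >= 9 > 0 for every t <= 15: the floor at 0 (the 'and X > 0' condition) never binds. Hence X_15 = X_0 + Σ_{t<15} Y_t with i.i.d. increments Y_t = y(d_t) ∈ {+1, −1, 0}.
Outcome values over d=0..5: [1, 1, 1, 1, -1, -1]
Σy = 2, Σy² = 6, M = 6
μ = 2/6 = 1/3,  σ² = 6/6 − (1/3)² = 8/9
Independent increments: Var[X_15] = 15·σ² = 15·(8/9) = 40/3

40/3


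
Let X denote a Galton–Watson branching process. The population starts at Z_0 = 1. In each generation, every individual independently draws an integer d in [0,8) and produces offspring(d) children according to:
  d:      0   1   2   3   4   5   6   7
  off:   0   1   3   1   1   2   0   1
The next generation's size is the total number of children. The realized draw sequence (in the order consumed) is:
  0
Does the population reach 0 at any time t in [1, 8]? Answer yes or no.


yes

gen 0: Z_0=1, draws=[0], offspring=[0], Z_1=0
gen 1: Z_1=0, draws=[], offspring=[], Z_2=0
gen 2: Z_2=0, draws=[], offspring=[], Z_3=0
gen 3: Z_3=0, draws=[], offspring=[], Z_4=0
gen 4: Z_4=0, draws=[], offspring=[], Z_5=0
gen 5: Z_5=0, draws=[], offspring=[], Z_6=0
gen 6: Z_6=0, draws=[], offspring=[], Z_7=0
gen 7: Z_7=0, draws=[], offspring=[], Z_8=0


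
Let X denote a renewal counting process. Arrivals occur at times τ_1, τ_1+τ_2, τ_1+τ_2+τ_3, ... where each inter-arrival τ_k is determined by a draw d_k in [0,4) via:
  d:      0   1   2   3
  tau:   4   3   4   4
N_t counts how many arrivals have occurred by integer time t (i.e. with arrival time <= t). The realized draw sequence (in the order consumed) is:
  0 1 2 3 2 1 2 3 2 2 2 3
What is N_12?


draw d_1=0: τ_1=4, arrival time A_1=4
draw d_2=1: τ_2=3, arrival time A_2=7
draw d_3=2: τ_3=4, arrival time A_3=11
draw d_4=3: τ_4=4, arrival time A_4=15
draw d_5=2: τ_5=4, arrival time A_5=19
draw d_6=1: τ_6=3, arrival time A_6=22
draw d_7=2: τ_7=4, arrival time A_7=26
draw d_8=3: τ_8=4, arrival time A_8=30
draw d_9=2: τ_9=4, arrival time A_9=34
draw d_10=2: τ_10=4, arrival time A_10=38
draw d_11=2: τ_11=4, arrival time A_11=42
draw d_12=3: τ_12=4, arrival time A_12=46
N_t over t=0..12: 0:0 1:0 2:0 3:0 4:1 5:1 6:1 7:2 8:2 9:2 10:2 11:3 12:3

3


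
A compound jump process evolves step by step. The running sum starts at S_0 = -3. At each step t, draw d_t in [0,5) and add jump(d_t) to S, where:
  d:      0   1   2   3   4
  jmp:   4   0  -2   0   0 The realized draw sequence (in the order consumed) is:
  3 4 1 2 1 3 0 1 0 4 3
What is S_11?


3

t=0: S=-3, d=3, jump=0, S_1=-3
t=1: S=-3, d=4, jump=0, S_2=-3
t=2: S=-3, d=1, jump=0, S_3=-3
t=3: S=-3, d=2, jump=-2, S_4=-5
t=4: S=-5, d=1, jump=0, S_5=-5
t=5: S=-5, d=3, jump=0, S_6=-5
t=6: S=-5, d=0, jump=4, S_7=-1
t=7: S=-1, d=1, jump=0, S_8=-1
t=8: S=-1, d=0, jump=4, S_9=3
t=9: S=3, d=4, jump=0, S_10=3
t=10: S=3, d=3, jump=0, S_11=3


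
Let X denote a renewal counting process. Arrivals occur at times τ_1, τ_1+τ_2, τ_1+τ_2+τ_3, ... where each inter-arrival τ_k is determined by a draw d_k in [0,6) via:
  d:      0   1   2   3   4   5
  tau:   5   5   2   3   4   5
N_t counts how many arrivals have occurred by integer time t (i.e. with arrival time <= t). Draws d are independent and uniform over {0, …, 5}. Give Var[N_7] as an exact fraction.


Inter-arrival values over d=0..5: [5, 5, 2, 3, 4, 5]
Each d has probability 1/6, so the pmf of τ is: f(2) = 1/6, f(3) = 1/6, f(4) = 1/6, f(5) = 1/2
Let p_n(j) = P(N_n = j), with p_0 = [1]. Condition on τ_1: p_n(0) = P(τ > n), and for j >= 1, p_n(j) = Σ_{k<=n} f(k)·p_{n−k}(j−1)
p_1 = [1]  (j = 0)
p_2 = [5/6, 1/6]  (j = 0..1)
p_3 = [2/3, 1/3]  (j = 0..1)
p_4 = [1/2, 17/36, 1/36]  (j = 0..2)
p_5 = [0, 11/12, 1/12]  (j = 0..2)
p_6 = [0, 5/6, 35/216, 1/216]  (j = 0..3)
p_7 = [0, 11/18, 10/27, 1/54]  (j = 0..3)
E[N_7] = Σ j·p_7(j) = 38/27;  E[N_7²] = Σ j²·p_7(j) = 61/27
Var[N_7] = 61/27 − (38/27)² = 203/729

203/729


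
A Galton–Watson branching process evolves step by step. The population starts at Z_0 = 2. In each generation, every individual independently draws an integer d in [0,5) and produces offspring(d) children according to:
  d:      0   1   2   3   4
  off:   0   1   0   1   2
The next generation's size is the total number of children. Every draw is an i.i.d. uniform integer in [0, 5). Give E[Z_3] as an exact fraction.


Outcome values over d=0..4: [0, 1, 0, 1, 2]
Σy = 4, Σy² = 6, M = 5
μ = 4/5 = 4/5,  σ² = 6/5 − (4/5)² = 14/25
E[Z_0] = 2
E[Z_1] = 4/5·E[Z_0] = 8/5
E[Z_2] = 4/5·E[Z_1] = 32/25
E[Z_3] = 4/5·E[Z_2] = 128/125

128/125


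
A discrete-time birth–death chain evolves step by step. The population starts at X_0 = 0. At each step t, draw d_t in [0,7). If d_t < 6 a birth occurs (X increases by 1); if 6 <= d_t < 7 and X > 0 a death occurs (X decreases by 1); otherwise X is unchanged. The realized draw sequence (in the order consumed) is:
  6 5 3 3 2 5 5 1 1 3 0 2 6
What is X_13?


10

t=0: X=0, d=6 → hold, X_1=0
t=1: X=0, d=5 → birth, X_2=1
t=2: X=1, d=3 → birth, X_3=2
t=3: X=2, d=3 → birth, X_4=3
t=4: X=3, d=2 → birth, X_5=4
t=5: X=4, d=5 → birth, X_6=5
t=6: X=5, d=5 → birth, X_7=6
t=7: X=6, d=1 → birth, X_8=7
t=8: X=7, d=1 → birth, X_9=8
t=9: X=8, d=3 → birth, X_10=9
t=10: X=9, d=0 → birth, X_11=10
t=11: X=10, d=2 → birth, X_12=11
t=12: X=11, d=6 → death, X_13=10


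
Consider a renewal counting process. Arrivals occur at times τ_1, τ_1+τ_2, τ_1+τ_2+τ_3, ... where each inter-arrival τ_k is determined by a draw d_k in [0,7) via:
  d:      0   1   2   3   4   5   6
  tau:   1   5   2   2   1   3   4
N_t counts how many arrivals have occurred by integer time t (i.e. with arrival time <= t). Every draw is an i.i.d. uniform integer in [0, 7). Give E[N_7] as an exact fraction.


Inter-arrival values over d=0..6: [1, 5, 2, 2, 1, 3, 4]
Each d has probability 1/7, so the pmf of τ is: f(1) = 2/7, f(2) = 2/7, f(3) = 1/7, f(4) = 1/7, f(5) = 1/7
Renewal equation for m(n) = E[N_n]: condition on τ_1 = k (if k <= n, one arrival plus a fresh copy on the remaining n−k steps): m(n) = F(n) + Σ_{k<=n} f(k)·m(n−k), where F(n) = P(τ <= n) and m(0) = 0
m(1) = F(1) = 2/7
m(2) = F(2) + f(1)·m(1) = 4/7 + 2/7·2/7 = 32/49
m(3) = F(3) + f(1)·m(2) + f(2)·m(1) = 5/7 + 2/7·32/49 + 2/7·2/7 = 337/343
m(4) = F(4) + f(1)·m(3) + f(2)·m(2) + f(3)·m(1) = 6/7 + 2/7·337/343 + 2/7·32/49 + 1/7·2/7 = 3278/2401
m(5) = F(5) + f(1)·m(4) + f(2)·m(3) + f(3)·m(2) + f(4)·m(1) = 1 + 2/7·3278/2401 + 2/7·337/343 + 1/7·32/49 + 1/7·2/7 = 30335/16807
m(6) = F(6) + f(1)·m(5) + f(2)·m(4) + f(3)·m(3) + f(4)·m(2) + f(5)·m(1) = 1 + 2/7·30335/16807 + 2/7·3278/2401 + 1/7·337/343 + 1/7·32/49 + 1/7·2/7 = 256502/117649
m(7) = F(7) + f(1)·m(6) + f(2)·m(5) + f(3)·m(4) + f(4)·m(3) + f(5)·m(2) = 1 + 2/7·256502/117649 + 2/7·30335/16807 + 1/7·3278/2401 + 1/7·337/343 + 1/7·32/49 = 2114282/823543
E[N_7] = m(7) = 2114282/823543

2114282/823543


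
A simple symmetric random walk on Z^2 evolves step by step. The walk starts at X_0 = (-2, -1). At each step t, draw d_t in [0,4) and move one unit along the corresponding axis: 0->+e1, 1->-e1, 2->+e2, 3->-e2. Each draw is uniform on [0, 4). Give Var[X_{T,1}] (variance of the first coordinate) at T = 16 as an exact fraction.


Outcome values over d=0..3: [1, -1, 0, 0]
Σy = 0, Σy² = 2, M = 4
μ = 0/4 = 0,  σ² = 2/4 − (0)² = 1/2
Independent increments: Var[X_16] = 16·σ² = 16·(1/2) = 8

8


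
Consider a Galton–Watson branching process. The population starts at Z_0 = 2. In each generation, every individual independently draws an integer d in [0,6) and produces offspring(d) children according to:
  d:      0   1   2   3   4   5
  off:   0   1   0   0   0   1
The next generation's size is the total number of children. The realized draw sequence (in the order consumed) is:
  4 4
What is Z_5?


0

gen 0: Z_0=2, draws=[4, 4], offspring=[0, 0], Z_1=0
gen 1: Z_1=0, draws=[], offspring=[], Z_2=0
gen 2: Z_2=0, draws=[], offspring=[], Z_3=0
gen 3: Z_3=0, draws=[], offspring=[], Z_4=0
gen 4: Z_4=0, draws=[], offspring=[], Z_5=0


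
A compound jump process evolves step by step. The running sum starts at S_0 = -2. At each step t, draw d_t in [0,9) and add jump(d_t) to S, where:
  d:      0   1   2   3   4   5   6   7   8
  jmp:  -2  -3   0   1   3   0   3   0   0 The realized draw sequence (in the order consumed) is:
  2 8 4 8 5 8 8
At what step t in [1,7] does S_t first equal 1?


t=0: S=-2, d=2, jump=0, S_1=-2
t=1: S=-2, d=8, jump=0, S_2=-2
t=2: S=-2, d=4, jump=3, S_3=1
t=3: S=1, d=8, jump=0, S_4=1
t=4: S=1, d=5, jump=0, S_5=1
t=5: S=1, d=8, jump=0, S_6=1
t=6: S=1, d=8, jump=0, S_7=1

3


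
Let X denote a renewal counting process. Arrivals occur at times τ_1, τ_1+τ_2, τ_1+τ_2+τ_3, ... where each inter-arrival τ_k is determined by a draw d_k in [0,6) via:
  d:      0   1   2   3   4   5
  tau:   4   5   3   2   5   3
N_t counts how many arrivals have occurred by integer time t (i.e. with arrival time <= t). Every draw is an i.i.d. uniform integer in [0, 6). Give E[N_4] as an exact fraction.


25/36

Inter-arrival values over d=0..5: [4, 5, 3, 2, 5, 3]
Each d has probability 1/6, so the pmf of τ is: f(2) = 1/6, f(3) = 1/3, f(4) = 1/6, f(5) = 1/3
Renewal equation for m(n) = E[N_n]: condition on τ_1 = k (if k <= n, one arrival plus a fresh copy on the remaining n−k steps): m(n) = F(n) + Σ_{k<=n} f(k)·m(n−k), where F(n) = P(τ <= n) and m(0) = 0
m(1) = F(1) = 0
m(2) = F(2) = 1/6
m(3) = F(3) = 1/2
m(4) = F(4) + f(2)·m(2) = 2/3 + 1/6·1/6 = 25/36
E[N_4] = m(4) = 25/36


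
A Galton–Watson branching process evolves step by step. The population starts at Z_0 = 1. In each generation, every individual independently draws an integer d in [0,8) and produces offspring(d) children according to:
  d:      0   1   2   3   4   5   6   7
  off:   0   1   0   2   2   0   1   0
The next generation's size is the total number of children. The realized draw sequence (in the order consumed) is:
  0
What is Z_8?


gen 0: Z_0=1, draws=[0], offspring=[0], Z_1=0
gen 1: Z_1=0, draws=[], offspring=[], Z_2=0
gen 2: Z_2=0, draws=[], offspring=[], Z_3=0
gen 3: Z_3=0, draws=[], offspring=[], Z_4=0
gen 4: Z_4=0, draws=[], offspring=[], Z_5=0
gen 5: Z_5=0, draws=[], offspring=[], Z_6=0
gen 6: Z_6=0, draws=[], offspring=[], Z_7=0
gen 7: Z_7=0, draws=[], offspring=[], Z_8=0

0


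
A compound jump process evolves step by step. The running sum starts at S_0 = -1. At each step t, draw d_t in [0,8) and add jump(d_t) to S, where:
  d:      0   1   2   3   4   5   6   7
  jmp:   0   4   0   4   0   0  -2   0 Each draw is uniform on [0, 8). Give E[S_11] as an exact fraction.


Outcome values over d=0..7: [0, 4, 0, 4, 0, 0, -2, 0]
Σy = 6, Σy² = 36, M = 8
μ = 6/8 = 3/4,  σ² = 36/8 − (3/4)² = 63/16
E[S_11] = -1 + 11·(3/4) = 29/4

29/4


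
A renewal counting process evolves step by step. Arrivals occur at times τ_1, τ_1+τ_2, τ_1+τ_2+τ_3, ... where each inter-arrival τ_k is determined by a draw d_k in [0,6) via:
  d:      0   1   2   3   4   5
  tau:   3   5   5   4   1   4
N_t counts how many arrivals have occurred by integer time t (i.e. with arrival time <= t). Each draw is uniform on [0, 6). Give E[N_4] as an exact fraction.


Inter-arrival values over d=0..5: [3, 5, 5, 4, 1, 4]
Each d has probability 1/6, so the pmf of τ is: f(1) = 1/6, f(3) = 1/6, f(4) = 1/3, f(5) = 1/3
Renewal equation for m(n) = E[N_n]: condition on τ_1 = k (if k <= n, one arrival plus a fresh copy on the remaining n−k steps): m(n) = F(n) + Σ_{k<=n} f(k)·m(n−k), where F(n) = P(τ <= n) and m(0) = 0
m(1) = F(1) = 1/6
m(2) = F(2) + f(1)·m(1) = 1/6 + 1/6·1/6 = 7/36
m(3) = F(3) + f(1)·m(2) = 1/3 + 1/6·7/36 = 79/216
m(4) = F(4) + f(1)·m(3) + f(3)·m(1) = 2/3 + 1/6·79/216 + 1/6·1/6 = 979/1296
E[N_4] = m(4) = 979/1296

979/1296


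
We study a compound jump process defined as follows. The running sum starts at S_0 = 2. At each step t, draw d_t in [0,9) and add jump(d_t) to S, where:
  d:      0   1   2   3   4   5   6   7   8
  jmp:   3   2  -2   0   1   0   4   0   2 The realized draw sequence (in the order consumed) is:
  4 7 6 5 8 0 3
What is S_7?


t=0: S=2, d=4, jump=1, S_1=3
t=1: S=3, d=7, jump=0, S_2=3
t=2: S=3, d=6, jump=4, S_3=7
t=3: S=7, d=5, jump=0, S_4=7
t=4: S=7, d=8, jump=2, S_5=9
t=5: S=9, d=0, jump=3, S_6=12
t=6: S=12, d=3, jump=0, S_7=12

12


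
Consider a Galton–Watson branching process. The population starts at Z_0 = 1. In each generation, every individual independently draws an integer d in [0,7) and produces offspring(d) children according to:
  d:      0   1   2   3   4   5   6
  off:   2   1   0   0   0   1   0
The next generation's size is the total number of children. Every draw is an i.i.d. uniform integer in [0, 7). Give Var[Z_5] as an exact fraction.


35017216/282475249

Outcome values over d=0..6: [2, 1, 0, 0, 0, 1, 0]
Σy = 4, Σy² = 6, M = 7
μ = 4/7 = 4/7,  σ² = 6/7 − (4/7)² = 26/49
V_0 = 0, E_0 = 1
V_1 = 26/49·E_0 + (4/7)²·V_0 = 26/49;  E_1 = 4/7
V_2 = 26/49·E_1 + (4/7)²·V_1 = 1144/2401;  E_2 = 16/49
V_3 = 26/49·E_2 + (4/7)²·V_2 = 38688/117649;  E_3 = 64/343
V_4 = 26/49·E_3 + (4/7)²·V_3 = 1189760/5764801;  E_4 = 256/2401
V_5 = 26/49·E_4 + (4/7)²·V_4 = 35017216/282475249;  E_5 = 1024/16807


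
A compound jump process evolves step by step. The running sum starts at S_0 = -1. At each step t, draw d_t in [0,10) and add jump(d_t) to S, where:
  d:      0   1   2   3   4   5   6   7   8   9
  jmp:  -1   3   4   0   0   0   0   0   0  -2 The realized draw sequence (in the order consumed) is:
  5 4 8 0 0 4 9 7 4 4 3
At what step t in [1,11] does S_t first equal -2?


4

t=0: S=-1, d=5, jump=0, S_1=-1
t=1: S=-1, d=4, jump=0, S_2=-1
t=2: S=-1, d=8, jump=0, S_3=-1
t=3: S=-1, d=0, jump=-1, S_4=-2
t=4: S=-2, d=0, jump=-1, S_5=-3
t=5: S=-3, d=4, jump=0, S_6=-3
t=6: S=-3, d=9, jump=-2, S_7=-5
t=7: S=-5, d=7, jump=0, S_8=-5
t=8: S=-5, d=4, jump=0, S_9=-5
t=9: S=-5, d=4, jump=0, S_10=-5
t=10: S=-5, d=3, jump=0, S_11=-5


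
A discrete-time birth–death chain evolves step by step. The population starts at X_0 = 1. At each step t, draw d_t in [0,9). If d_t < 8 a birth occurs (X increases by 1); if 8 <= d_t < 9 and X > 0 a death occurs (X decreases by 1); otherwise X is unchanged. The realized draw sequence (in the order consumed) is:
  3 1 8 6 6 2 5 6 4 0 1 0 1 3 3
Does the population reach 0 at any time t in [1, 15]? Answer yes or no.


t=0: X=1, d=3 → birth, X_1=2
t=1: X=2, d=1 → birth, X_2=3
t=2: X=3, d=8 → death, X_3=2
t=3: X=2, d=6 → birth, X_4=3
t=4: X=3, d=6 → birth, X_5=4
t=5: X=4, d=2 → birth, X_6=5
t=6: X=5, d=5 → birth, X_7=6
t=7: X=6, d=6 → birth, X_8=7
t=8: X=7, d=4 → birth, X_9=8
t=9: X=8, d=0 → birth, X_10=9
t=10: X=9, d=1 → birth, X_11=10
t=11: X=10, d=0 → birth, X_12=11
t=12: X=11, d=1 → birth, X_13=12
t=13: X=12, d=3 → birth, X_14=13
t=14: X=13, d=3 → birth, X_15=14

no


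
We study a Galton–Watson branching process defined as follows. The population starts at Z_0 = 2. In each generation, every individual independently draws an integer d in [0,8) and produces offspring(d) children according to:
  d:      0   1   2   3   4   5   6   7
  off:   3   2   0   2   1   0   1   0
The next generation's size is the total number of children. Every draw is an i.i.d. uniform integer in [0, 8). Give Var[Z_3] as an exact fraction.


Outcome values over d=0..7: [3, 2, 0, 2, 1, 0, 1, 0]
Σy = 9, Σy² = 19, M = 8
μ = 9/8 = 9/8,  σ² = 19/8 − (9/8)² = 71/64
V_0 = 0, E_0 = 2
V_1 = 71/64·E_0 + (9/8)²·V_0 = 71/32;  E_1 = 9/4
V_2 = 71/64·E_1 + (9/8)²·V_1 = 10863/2048;  E_2 = 81/32
V_3 = 71/64·E_2 + (9/8)²·V_2 = 1247967/131072;  E_3 = 729/256

1247967/131072


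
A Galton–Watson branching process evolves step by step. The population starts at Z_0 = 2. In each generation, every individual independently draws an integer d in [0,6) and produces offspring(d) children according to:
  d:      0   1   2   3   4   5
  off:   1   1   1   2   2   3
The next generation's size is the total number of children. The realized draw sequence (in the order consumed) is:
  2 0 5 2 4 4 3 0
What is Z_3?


gen 0: Z_0=2, draws=[2, 0], offspring=[1, 1], Z_1=2
gen 1: Z_1=2, draws=[5, 2], offspring=[3, 1], Z_2=4
gen 2: Z_2=4, draws=[4, 4, 3, 0], offspring=[2, 2, 2, 1], Z_3=7

7


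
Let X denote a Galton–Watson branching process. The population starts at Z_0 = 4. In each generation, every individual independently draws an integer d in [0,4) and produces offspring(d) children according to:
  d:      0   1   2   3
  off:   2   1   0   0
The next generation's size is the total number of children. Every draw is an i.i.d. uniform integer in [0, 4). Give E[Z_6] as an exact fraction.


Outcome values over d=0..3: [2, 1, 0, 0]
Σy = 3, Σy² = 5, M = 4
μ = 3/4 = 3/4,  σ² = 5/4 − (3/4)² = 11/16
E[Z_0] = 4
E[Z_1] = 3/4·E[Z_0] = 3
E[Z_2] = 3/4·E[Z_1] = 9/4
E[Z_3] = 3/4·E[Z_2] = 27/16
E[Z_4] = 3/4·E[Z_3] = 81/64
E[Z_5] = 3/4·E[Z_4] = 243/256
E[Z_6] = 3/4·E[Z_5] = 729/1024

729/1024


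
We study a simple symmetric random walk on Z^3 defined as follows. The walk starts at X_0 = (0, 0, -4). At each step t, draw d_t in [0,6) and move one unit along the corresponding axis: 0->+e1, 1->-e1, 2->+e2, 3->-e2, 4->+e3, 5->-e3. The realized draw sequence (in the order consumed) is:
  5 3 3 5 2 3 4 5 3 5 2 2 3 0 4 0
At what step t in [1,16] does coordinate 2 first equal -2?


t=0: X=(0, 0, -4), d=5 → -e3, X_1=(0, 0, -5)
t=1: X=(0, 0, -5), d=3 → -e2, X_2=(0, -1, -5)
t=2: X=(0, -1, -5), d=3 → -e2, X_3=(0, -2, -5)
t=3: X=(0, -2, -5), d=5 → -e3, X_4=(0, -2, -6)
t=4: X=(0, -2, -6), d=2 → +e2, X_5=(0, -1, -6)
t=5: X=(0, -1, -6), d=3 → -e2, X_6=(0, -2, -6)
t=6: X=(0, -2, -6), d=4 → +e3, X_7=(0, -2, -5)
t=7: X=(0, -2, -5), d=5 → -e3, X_8=(0, -2, -6)
t=8: X=(0, -2, -6), d=3 → -e2, X_9=(0, -3, -6)
t=9: X=(0, -3, -6), d=5 → -e3, X_10=(0, -3, -7)
t=10: X=(0, -3, -7), d=2 → +e2, X_11=(0, -2, -7)
t=11: X=(0, -2, -7), d=2 → +e2, X_12=(0, -1, -7)
t=12: X=(0, -1, -7), d=3 → -e2, X_13=(0, -2, -7)
t=13: X=(0, -2, -7), d=0 → +e1, X_14=(1, -2, -7)
t=14: X=(1, -2, -7), d=4 → +e3, X_15=(1, -2, -6)
t=15: X=(1, -2, -6), d=0 → +e1, X_16=(2, -2, -6)

3


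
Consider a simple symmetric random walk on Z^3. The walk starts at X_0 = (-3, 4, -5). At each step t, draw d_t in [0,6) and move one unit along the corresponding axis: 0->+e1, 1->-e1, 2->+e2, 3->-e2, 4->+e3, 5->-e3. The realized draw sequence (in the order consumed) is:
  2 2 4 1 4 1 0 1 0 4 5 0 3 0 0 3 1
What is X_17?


t=0: X=(-3, 4, -5), d=2 → +e2, X_1=(-3, 5, -5)
t=1: X=(-3, 5, -5), d=2 → +e2, X_2=(-3, 6, -5)
t=2: X=(-3, 6, -5), d=4 → +e3, X_3=(-3, 6, -4)
t=3: X=(-3, 6, -4), d=1 → -e1, X_4=(-4, 6, -4)
t=4: X=(-4, 6, -4), d=4 → +e3, X_5=(-4, 6, -3)
t=5: X=(-4, 6, -3), d=1 → -e1, X_6=(-5, 6, -3)
t=6: X=(-5, 6, -3), d=0 → +e1, X_7=(-4, 6, -3)
t=7: X=(-4, 6, -3), d=1 → -e1, X_8=(-5, 6, -3)
t=8: X=(-5, 6, -3), d=0 → +e1, X_9=(-4, 6, -3)
t=9: X=(-4, 6, -3), d=4 → +e3, X_10=(-4, 6, -2)
t=10: X=(-4, 6, -2), d=5 → -e3, X_11=(-4, 6, -3)
t=11: X=(-4, 6, -3), d=0 → +e1, X_12=(-3, 6, -3)
t=12: X=(-3, 6, -3), d=3 → -e2, X_13=(-3, 5, -3)
t=13: X=(-3, 5, -3), d=0 → +e1, X_14=(-2, 5, -3)
t=14: X=(-2, 5, -3), d=0 → +e1, X_15=(-1, 5, -3)
t=15: X=(-1, 5, -3), d=3 → -e2, X_16=(-1, 4, -3)
t=16: X=(-1, 4, -3), d=1 → -e1, X_17=(-2, 4, -3)

(-2, 4, -3)


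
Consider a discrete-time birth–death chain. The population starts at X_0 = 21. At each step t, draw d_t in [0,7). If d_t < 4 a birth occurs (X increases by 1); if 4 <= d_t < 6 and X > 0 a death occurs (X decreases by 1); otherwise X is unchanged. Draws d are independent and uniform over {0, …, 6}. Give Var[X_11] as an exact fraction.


X can drop by at most 1 per step and X_0 = 21 > T = 11, so X_t >= 21 − t >= 10 > 0 for every t <= 11: the floor at 0 (the 'and X > 0' condition) never binds. Hence X_11 = X_0 + Σ_{t<11} Y_t with i.i.d. increments Y_t = y(d_t) ∈ {+1, −1, 0}.
Outcome values over d=0..6: [1, 1, 1, 1, -1, -1, 0]
Σy = 2, Σy² = 6, M = 7
μ = 2/7 = 2/7,  σ² = 6/7 − (2/7)² = 38/49
Independent increments: Var[X_11] = 11·σ² = 11·(38/49) = 418/49

418/49


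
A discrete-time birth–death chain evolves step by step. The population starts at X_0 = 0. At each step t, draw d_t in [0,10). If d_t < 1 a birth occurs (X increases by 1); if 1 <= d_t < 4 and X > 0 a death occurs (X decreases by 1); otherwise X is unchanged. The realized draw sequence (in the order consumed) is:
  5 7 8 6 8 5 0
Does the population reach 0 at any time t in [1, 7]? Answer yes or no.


t=0: X=0, d=5 → hold, X_1=0
t=1: X=0, d=7 → hold, X_2=0
t=2: X=0, d=8 → hold, X_3=0
t=3: X=0, d=6 → hold, X_4=0
t=4: X=0, d=8 → hold, X_5=0
t=5: X=0, d=5 → hold, X_6=0
t=6: X=0, d=0 → birth, X_7=1

yes


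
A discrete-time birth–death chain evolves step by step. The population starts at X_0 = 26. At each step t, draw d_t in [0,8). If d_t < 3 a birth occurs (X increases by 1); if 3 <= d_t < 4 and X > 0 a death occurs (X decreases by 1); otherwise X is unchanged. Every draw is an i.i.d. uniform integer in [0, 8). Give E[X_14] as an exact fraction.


59/2

X can drop by at most 1 per step and X_0 = 26 > T = 14, so X_t >= 26 − t >= 12 > 0 for every t <= 14: the floor at 0 (the 'and X > 0' condition) never binds. Hence X_14 = X_0 + Σ_{t<14} Y_t with i.i.d. increments Y_t = y(d_t) ∈ {+1, −1, 0}.
Outcome values over d=0..7: [1, 1, 1, -1, 0, 0, 0, 0]
Σy = 2, Σy² = 4, M = 8
μ = 2/8 = 1/4,  σ² = 4/8 − (1/4)² = 7/16
E[X_14] = 26 + 14·(1/4) = 59/2


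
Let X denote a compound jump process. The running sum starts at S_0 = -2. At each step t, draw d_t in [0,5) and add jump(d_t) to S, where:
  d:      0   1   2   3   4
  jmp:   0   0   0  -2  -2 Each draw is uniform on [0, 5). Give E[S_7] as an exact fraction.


Outcome values over d=0..4: [0, 0, 0, -2, -2]
Σy = -4, Σy² = 8, M = 5
μ = -4/5 = -4/5,  σ² = 8/5 − (-4/5)² = 24/25
E[S_7] = -2 + 7·(-4/5) = -38/5

-38/5


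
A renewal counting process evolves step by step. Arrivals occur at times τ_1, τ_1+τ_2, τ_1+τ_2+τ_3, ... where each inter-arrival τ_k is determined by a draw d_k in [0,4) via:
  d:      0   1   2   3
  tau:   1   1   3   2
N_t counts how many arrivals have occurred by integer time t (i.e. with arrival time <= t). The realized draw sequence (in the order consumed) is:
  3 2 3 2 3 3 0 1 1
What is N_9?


draw d_1=3: τ_1=2, arrival time A_1=2
draw d_2=2: τ_2=3, arrival time A_2=5
draw d_3=3: τ_3=2, arrival time A_3=7
draw d_4=2: τ_4=3, arrival time A_4=10
draw d_5=3: τ_5=2, arrival time A_5=12
draw d_6=3: τ_6=2, arrival time A_6=14
draw d_7=0: τ_7=1, arrival time A_7=15
draw d_8=1: τ_8=1, arrival time A_8=16
draw d_9=1: τ_9=1, arrival time A_9=17
N_t over t=0..9: 0:0 1:0 2:1 3:1 4:1 5:2 6:2 7:3 8:3 9:3

3


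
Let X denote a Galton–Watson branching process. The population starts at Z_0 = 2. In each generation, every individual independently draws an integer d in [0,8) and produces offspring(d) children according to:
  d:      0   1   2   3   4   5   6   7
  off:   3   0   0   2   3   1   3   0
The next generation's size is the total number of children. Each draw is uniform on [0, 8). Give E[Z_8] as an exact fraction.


Outcome values over d=0..7: [3, 0, 0, 2, 3, 1, 3, 0]
Σy = 12, Σy² = 32, M = 8
μ = 12/8 = 3/2,  σ² = 32/8 − (3/2)² = 7/4
E[Z_0] = 2
E[Z_1] = 3/2·E[Z_0] = 3
E[Z_2] = 3/2·E[Z_1] = 9/2
E[Z_3] = 3/2·E[Z_2] = 27/4
E[Z_4] = 3/2·E[Z_3] = 81/8
E[Z_5] = 3/2·E[Z_4] = 243/16
E[Z_6] = 3/2·E[Z_5] = 729/32
E[Z_7] = 3/2·E[Z_6] = 2187/64
E[Z_8] = 3/2·E[Z_7] = 6561/128

6561/128


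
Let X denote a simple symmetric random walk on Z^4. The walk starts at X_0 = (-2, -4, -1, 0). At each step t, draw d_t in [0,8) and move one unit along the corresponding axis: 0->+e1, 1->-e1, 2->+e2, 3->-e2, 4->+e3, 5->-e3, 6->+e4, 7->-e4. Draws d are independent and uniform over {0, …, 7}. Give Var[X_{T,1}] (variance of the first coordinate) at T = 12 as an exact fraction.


3

Outcome values over d=0..7: [1, -1, 0, 0, 0, 0, 0, 0]
Σy = 0, Σy² = 2, M = 8
μ = 0/8 = 0,  σ² = 2/8 − (0)² = 1/4
Independent increments: Var[X_12] = 12·σ² = 12·(1/4) = 3


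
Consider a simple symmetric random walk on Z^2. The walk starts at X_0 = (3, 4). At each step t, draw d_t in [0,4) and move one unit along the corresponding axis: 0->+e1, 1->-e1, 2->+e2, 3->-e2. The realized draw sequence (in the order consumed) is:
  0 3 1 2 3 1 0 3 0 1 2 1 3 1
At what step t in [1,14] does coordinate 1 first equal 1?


t=0: X=(3, 4), d=0 → +e1, X_1=(4, 4)
t=1: X=(4, 4), d=3 → -e2, X_2=(4, 3)
t=2: X=(4, 3), d=1 → -e1, X_3=(3, 3)
t=3: X=(3, 3), d=2 → +e2, X_4=(3, 4)
t=4: X=(3, 4), d=3 → -e2, X_5=(3, 3)
t=5: X=(3, 3), d=1 → -e1, X_6=(2, 3)
t=6: X=(2, 3), d=0 → +e1, X_7=(3, 3)
t=7: X=(3, 3), d=3 → -e2, X_8=(3, 2)
t=8: X=(3, 2), d=0 → +e1, X_9=(4, 2)
t=9: X=(4, 2), d=1 → -e1, X_10=(3, 2)
t=10: X=(3, 2), d=2 → +e2, X_11=(3, 3)
t=11: X=(3, 3), d=1 → -e1, X_12=(2, 3)
t=12: X=(2, 3), d=3 → -e2, X_13=(2, 2)
t=13: X=(2, 2), d=1 → -e1, X_14=(1, 2)

14


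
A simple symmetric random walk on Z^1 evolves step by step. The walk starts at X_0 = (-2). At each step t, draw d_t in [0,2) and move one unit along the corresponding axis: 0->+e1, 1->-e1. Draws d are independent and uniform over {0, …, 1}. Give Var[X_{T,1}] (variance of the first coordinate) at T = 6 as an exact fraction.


Outcome values over d=0..1: [1, -1]
Σy = 0, Σy² = 2, M = 2
μ = 0/2 = 0,  σ² = 2/2 − (0)² = 1
Independent increments: Var[X_6] = 6·σ² = 6·(1) = 6

6


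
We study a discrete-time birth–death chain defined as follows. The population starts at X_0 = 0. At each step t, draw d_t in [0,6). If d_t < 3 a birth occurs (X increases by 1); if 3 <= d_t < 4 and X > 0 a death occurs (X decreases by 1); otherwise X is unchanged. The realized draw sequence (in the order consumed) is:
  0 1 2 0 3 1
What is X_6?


4

t=0: X=0, d=0 → birth, X_1=1
t=1: X=1, d=1 → birth, X_2=2
t=2: X=2, d=2 → birth, X_3=3
t=3: X=3, d=0 → birth, X_4=4
t=4: X=4, d=3 → death, X_5=3
t=5: X=3, d=1 → birth, X_6=4


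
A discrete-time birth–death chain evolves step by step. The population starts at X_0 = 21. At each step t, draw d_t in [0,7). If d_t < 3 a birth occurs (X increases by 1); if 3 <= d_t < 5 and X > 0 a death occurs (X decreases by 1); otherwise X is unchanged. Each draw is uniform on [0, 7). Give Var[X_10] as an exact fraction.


340/49

X can drop by at most 1 per step and X_0 = 21 > T = 10, so X_t >= 21 − t >= 11 > 0 for every t <= 10: the floor at 0 (the 'and X > 0' condition) never binds. Hence X_10 = X_0 + Σ_{t<10} Y_t with i.i.d. increments Y_t = y(d_t) ∈ {+1, −1, 0}.
Outcome values over d=0..6: [1, 1, 1, -1, -1, 0, 0]
Σy = 1, Σy² = 5, M = 7
μ = 1/7 = 1/7,  σ² = 5/7 − (1/7)² = 34/49
Independent increments: Var[X_10] = 10·σ² = 10·(34/49) = 340/49


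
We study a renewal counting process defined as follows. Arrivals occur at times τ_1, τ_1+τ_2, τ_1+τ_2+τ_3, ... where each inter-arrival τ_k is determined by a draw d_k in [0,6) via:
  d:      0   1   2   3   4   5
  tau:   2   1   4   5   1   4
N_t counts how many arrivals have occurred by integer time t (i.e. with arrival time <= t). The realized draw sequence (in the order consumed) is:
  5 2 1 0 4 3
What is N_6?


draw d_1=5: τ_1=4, arrival time A_1=4
draw d_2=2: τ_2=4, arrival time A_2=8
draw d_3=1: τ_3=1, arrival time A_3=9
draw d_4=0: τ_4=2, arrival time A_4=11
draw d_5=4: τ_5=1, arrival time A_5=12
draw d_6=3: τ_6=5, arrival time A_6=17
N_t over t=0..6: 0:0 1:0 2:0 3:0 4:1 5:1 6:1

1


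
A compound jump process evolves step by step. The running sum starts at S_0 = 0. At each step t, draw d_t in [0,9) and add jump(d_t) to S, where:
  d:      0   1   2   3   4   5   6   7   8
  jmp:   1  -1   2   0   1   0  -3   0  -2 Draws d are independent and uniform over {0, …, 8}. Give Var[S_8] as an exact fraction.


Outcome values over d=0..8: [1, -1, 2, 0, 1, 0, -3, 0, -2]
Σy = -2, Σy² = 20, M = 9
μ = -2/9 = -2/9,  σ² = 20/9 − (-2/9)² = 176/81
Independent increments: Var[S_8] = 8·σ² = 8·(176/81) = 1408/81

1408/81


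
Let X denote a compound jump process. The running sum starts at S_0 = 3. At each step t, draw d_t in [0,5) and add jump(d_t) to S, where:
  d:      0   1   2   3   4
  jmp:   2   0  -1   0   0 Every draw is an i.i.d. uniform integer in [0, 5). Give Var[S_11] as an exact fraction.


264/25

Outcome values over d=0..4: [2, 0, -1, 0, 0]
Σy = 1, Σy² = 5, M = 5
μ = 1/5 = 1/5,  σ² = 5/5 − (1/5)² = 24/25
Independent increments: Var[S_11] = 11·σ² = 11·(24/25) = 264/25


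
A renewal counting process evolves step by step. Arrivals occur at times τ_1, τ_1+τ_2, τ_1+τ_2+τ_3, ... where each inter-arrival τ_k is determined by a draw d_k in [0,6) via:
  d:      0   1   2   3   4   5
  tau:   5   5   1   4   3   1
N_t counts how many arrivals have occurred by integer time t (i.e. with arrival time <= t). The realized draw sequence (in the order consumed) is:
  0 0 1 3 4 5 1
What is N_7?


1

draw d_1=0: τ_1=5, arrival time A_1=5
draw d_2=0: τ_2=5, arrival time A_2=10
draw d_3=1: τ_3=5, arrival time A_3=15
draw d_4=3: τ_4=4, arrival time A_4=19
draw d_5=4: τ_5=3, arrival time A_5=22
draw d_6=5: τ_6=1, arrival time A_6=23
draw d_7=1: τ_7=5, arrival time A_7=28
N_t over t=0..7: 0:0 1:0 2:0 3:0 4:0 5:1 6:1 7:1


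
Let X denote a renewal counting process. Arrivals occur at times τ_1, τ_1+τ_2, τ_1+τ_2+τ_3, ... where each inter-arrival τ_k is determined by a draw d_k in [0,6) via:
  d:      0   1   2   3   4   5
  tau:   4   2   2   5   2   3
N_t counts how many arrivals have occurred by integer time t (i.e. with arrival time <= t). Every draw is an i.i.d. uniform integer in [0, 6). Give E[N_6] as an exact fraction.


Inter-arrival values over d=0..5: [4, 2, 2, 5, 2, 3]
Each d has probability 1/6, so the pmf of τ is: f(2) = 1/2, f(3) = 1/6, f(4) = 1/6, f(5) = 1/6
Renewal equation for m(n) = E[N_n]: condition on τ_1 = k (if k <= n, one arrival plus a fresh copy on the remaining n−k steps): m(n) = F(n) + Σ_{k<=n} f(k)·m(n−k), where F(n) = P(τ <= n) and m(0) = 0
m(1) = F(1) = 0
m(2) = F(2) = 1/2
m(3) = F(3) = 2/3
m(4) = F(4) + f(2)·m(2) = 5/6 + 1/2·1/2 = 13/12
m(5) = F(5) + f(2)·m(3) + f(3)·m(2) = 1 + 1/2·2/3 + 1/6·1/2 = 17/12
m(6) = F(6) + f(2)·m(4) + f(3)·m(3) + f(4)·m(2) = 1 + 1/2·13/12 + 1/6·2/3 + 1/6·1/2 = 125/72
E[N_6] = m(6) = 125/72

125/72


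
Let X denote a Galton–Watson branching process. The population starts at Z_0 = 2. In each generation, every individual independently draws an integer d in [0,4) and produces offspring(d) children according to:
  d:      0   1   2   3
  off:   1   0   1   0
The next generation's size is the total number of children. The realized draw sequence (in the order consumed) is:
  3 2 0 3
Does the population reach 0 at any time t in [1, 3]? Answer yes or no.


gen 0: Z_0=2, draws=[3, 2], offspring=[0, 1], Z_1=1
gen 1: Z_1=1, draws=[0], offspring=[1], Z_2=1
gen 2: Z_2=1, draws=[3], offspring=[0], Z_3=0

yes


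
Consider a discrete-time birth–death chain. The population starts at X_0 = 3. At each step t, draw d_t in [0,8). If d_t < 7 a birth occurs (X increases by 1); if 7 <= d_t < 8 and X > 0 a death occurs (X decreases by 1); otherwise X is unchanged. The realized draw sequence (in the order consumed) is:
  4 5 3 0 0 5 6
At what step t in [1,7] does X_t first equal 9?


t=0: X=3, d=4 → birth, X_1=4
t=1: X=4, d=5 → birth, X_2=5
t=2: X=5, d=3 → birth, X_3=6
t=3: X=6, d=0 → birth, X_4=7
t=4: X=7, d=0 → birth, X_5=8
t=5: X=8, d=5 → birth, X_6=9
t=6: X=9, d=6 → birth, X_7=10

6


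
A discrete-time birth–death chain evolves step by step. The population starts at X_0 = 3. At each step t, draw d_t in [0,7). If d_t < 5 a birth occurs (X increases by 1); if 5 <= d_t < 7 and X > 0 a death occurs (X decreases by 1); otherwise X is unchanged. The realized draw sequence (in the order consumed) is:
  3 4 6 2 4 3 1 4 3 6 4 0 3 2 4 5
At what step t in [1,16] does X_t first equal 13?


14

t=0: X=3, d=3 → birth, X_1=4
t=1: X=4, d=4 → birth, X_2=5
t=2: X=5, d=6 → death, X_3=4
t=3: X=4, d=2 → birth, X_4=5
t=4: X=5, d=4 → birth, X_5=6
t=5: X=6, d=3 → birth, X_6=7
t=6: X=7, d=1 → birth, X_7=8
t=7: X=8, d=4 → birth, X_8=9
t=8: X=9, d=3 → birth, X_9=10
t=9: X=10, d=6 → death, X_10=9
t=10: X=9, d=4 → birth, X_11=10
t=11: X=10, d=0 → birth, X_12=11
t=12: X=11, d=3 → birth, X_13=12
t=13: X=12, d=2 → birth, X_14=13
t=14: X=13, d=4 → birth, X_15=14
t=15: X=14, d=5 → death, X_16=13


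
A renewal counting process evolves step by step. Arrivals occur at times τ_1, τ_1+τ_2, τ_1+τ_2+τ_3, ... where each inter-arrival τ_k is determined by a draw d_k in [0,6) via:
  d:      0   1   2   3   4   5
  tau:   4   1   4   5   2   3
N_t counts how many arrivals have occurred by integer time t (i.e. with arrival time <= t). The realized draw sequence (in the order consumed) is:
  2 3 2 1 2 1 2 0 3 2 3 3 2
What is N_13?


3

draw d_1=2: τ_1=4, arrival time A_1=4
draw d_2=3: τ_2=5, arrival time A_2=9
draw d_3=2: τ_3=4, arrival time A_3=13
draw d_4=1: τ_4=1, arrival time A_4=14
draw d_5=2: τ_5=4, arrival time A_5=18
draw d_6=1: τ_6=1, arrival time A_6=19
draw d_7=2: τ_7=4, arrival time A_7=23
draw d_8=0: τ_8=4, arrival time A_8=27
draw d_9=3: τ_9=5, arrival time A_9=32
draw d_10=2: τ_10=4, arrival time A_10=36
draw d_11=3: τ_11=5, arrival time A_11=41
draw d_12=3: τ_12=5, arrival time A_12=46
draw d_13=2: τ_13=4, arrival time A_13=50
N_t over t=0..13: 0:0 1:0 2:0 3:0 4:1 5:1 6:1 7:1 8:1 9:2 10:2 11:2 12:2 13:3


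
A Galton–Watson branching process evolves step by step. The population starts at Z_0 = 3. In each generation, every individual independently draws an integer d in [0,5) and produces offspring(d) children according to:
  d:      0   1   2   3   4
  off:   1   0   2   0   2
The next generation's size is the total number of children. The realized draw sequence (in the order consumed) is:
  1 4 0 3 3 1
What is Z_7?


0

gen 0: Z_0=3, draws=[1, 4, 0], offspring=[0, 2, 1], Z_1=3
gen 1: Z_1=3, draws=[3, 3, 1], offspring=[0, 0, 0], Z_2=0
gen 2: Z_2=0, draws=[], offspring=[], Z_3=0
gen 3: Z_3=0, draws=[], offspring=[], Z_4=0
gen 4: Z_4=0, draws=[], offspring=[], Z_5=0
gen 5: Z_5=0, draws=[], offspring=[], Z_6=0
gen 6: Z_6=0, draws=[], offspring=[], Z_7=0


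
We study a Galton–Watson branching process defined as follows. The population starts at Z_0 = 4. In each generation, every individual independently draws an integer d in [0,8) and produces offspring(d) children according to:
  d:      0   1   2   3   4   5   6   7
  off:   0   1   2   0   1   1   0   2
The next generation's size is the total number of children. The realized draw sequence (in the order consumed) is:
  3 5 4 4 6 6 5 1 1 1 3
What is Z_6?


gen 0: Z_0=4, draws=[3, 5, 4, 4], offspring=[0, 1, 1, 1], Z_1=3
gen 1: Z_1=3, draws=[6, 6, 5], offspring=[0, 0, 1], Z_2=1
gen 2: Z_2=1, draws=[1], offspring=[1], Z_3=1
gen 3: Z_3=1, draws=[1], offspring=[1], Z_4=1
gen 4: Z_4=1, draws=[1], offspring=[1], Z_5=1
gen 5: Z_5=1, draws=[3], offspring=[0], Z_6=0

0


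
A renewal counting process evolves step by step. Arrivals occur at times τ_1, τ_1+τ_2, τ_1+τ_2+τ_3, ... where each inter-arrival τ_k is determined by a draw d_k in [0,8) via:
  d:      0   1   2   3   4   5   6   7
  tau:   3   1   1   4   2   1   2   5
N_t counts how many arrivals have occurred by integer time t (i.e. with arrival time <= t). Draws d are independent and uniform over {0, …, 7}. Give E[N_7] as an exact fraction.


5949171/2097152

Inter-arrival values over d=0..7: [3, 1, 1, 4, 2, 1, 2, 5]
Each d has probability 1/8, so the pmf of τ is: f(1) = 3/8, f(2) = 1/4, f(3) = 1/8, f(4) = 1/8, f(5) = 1/8
Renewal equation for m(n) = E[N_n]: condition on τ_1 = k (if k <= n, one arrival plus a fresh copy on the remaining n−k steps): m(n) = F(n) + Σ_{k<=n} f(k)·m(n−k), where F(n) = P(τ <= n) and m(0) = 0
m(1) = F(1) = 3/8
m(2) = F(2) + f(1)·m(1) = 5/8 + 3/8·3/8 = 49/64
m(3) = F(3) + f(1)·m(2) + f(2)·m(1) = 3/4 + 3/8·49/64 + 1/4·3/8 = 579/512
m(4) = F(4) + f(1)·m(3) + f(2)·m(2) + f(3)·m(1) = 7/8 + 3/8·579/512 + 1/4·49/64 + 1/8·3/8 = 6297/4096
m(5) = F(5) + f(1)·m(4) + f(2)·m(3) + f(3)·m(2) + f(4)·m(1) = 1 + 3/8·6297/4096 + 1/4·579/512 + 1/8·49/64 + 1/8·3/8 = 65595/32768
m(6) = F(6) + f(1)·m(5) + f(2)·m(4) + f(3)·m(3) + f(4)·m(2) + f(5)·m(1) = 1 + 3/8·65595/32768 + 1/4·6297/4096 + 1/8·579/512 + 1/8·49/64 + 1/8·3/8 = 634113/262144
m(7) = F(7) + f(1)·m(6) + f(2)·m(5) + f(3)·m(4) + f(4)·m(3) + f(5)·m(2) = 1 + 3/8·634113/262144 + 1/4·65595/32768 + 1/8·6297/4096 + 1/8·579/512 + 1/8·49/64 = 5949171/2097152
E[N_7] = m(7) = 5949171/2097152


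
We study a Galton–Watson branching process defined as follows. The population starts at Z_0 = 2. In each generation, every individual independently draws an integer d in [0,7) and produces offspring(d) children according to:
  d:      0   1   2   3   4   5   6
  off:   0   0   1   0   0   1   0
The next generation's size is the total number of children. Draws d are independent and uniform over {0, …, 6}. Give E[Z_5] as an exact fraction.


64/16807

Outcome values over d=0..6: [0, 0, 1, 0, 0, 1, 0]
Σy = 2, Σy² = 2, M = 7
μ = 2/7 = 2/7,  σ² = 2/7 − (2/7)² = 10/49
E[Z_0] = 2
E[Z_1] = 2/7·E[Z_0] = 4/7
E[Z_2] = 2/7·E[Z_1] = 8/49
E[Z_3] = 2/7·E[Z_2] = 16/343
E[Z_4] = 2/7·E[Z_3] = 32/2401
E[Z_5] = 2/7·E[Z_4] = 64/16807


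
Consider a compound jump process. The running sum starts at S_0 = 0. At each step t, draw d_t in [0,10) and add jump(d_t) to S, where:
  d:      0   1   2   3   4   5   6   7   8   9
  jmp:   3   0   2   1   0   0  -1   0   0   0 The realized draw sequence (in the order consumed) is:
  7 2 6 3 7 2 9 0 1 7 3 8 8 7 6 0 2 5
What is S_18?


t=0: S=0, d=7, jump=0, S_1=0
t=1: S=0, d=2, jump=2, S_2=2
t=2: S=2, d=6, jump=-1, S_3=1
t=3: S=1, d=3, jump=1, S_4=2
t=4: S=2, d=7, jump=0, S_5=2
t=5: S=2, d=2, jump=2, S_6=4
t=6: S=4, d=9, jump=0, S_7=4
t=7: S=4, d=0, jump=3, S_8=7
t=8: S=7, d=1, jump=0, S_9=7
t=9: S=7, d=7, jump=0, S_10=7
t=10: S=7, d=3, jump=1, S_11=8
t=11: S=8, d=8, jump=0, S_12=8
t=12: S=8, d=8, jump=0, S_13=8
t=13: S=8, d=7, jump=0, S_14=8
t=14: S=8, d=6, jump=-1, S_15=7
t=15: S=7, d=0, jump=3, S_16=10
t=16: S=10, d=2, jump=2, S_17=12
t=17: S=12, d=5, jump=0, S_18=12

12


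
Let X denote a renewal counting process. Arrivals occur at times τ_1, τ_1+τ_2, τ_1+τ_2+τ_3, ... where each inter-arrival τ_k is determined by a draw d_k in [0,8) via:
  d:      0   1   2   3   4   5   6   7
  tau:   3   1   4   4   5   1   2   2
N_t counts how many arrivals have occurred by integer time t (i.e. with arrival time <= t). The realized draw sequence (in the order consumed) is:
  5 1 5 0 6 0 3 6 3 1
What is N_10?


5

draw d_1=5: τ_1=1, arrival time A_1=1
draw d_2=1: τ_2=1, arrival time A_2=2
draw d_3=5: τ_3=1, arrival time A_3=3
draw d_4=0: τ_4=3, arrival time A_4=6
draw d_5=6: τ_5=2, arrival time A_5=8
draw d_6=0: τ_6=3, arrival time A_6=11
draw d_7=3: τ_7=4, arrival time A_7=15
draw d_8=6: τ_8=2, arrival time A_8=17
draw d_9=3: τ_9=4, arrival time A_9=21
draw d_10=1: τ_10=1, arrival time A_10=22
N_t over t=0..10: 0:0 1:1 2:2 3:3 4:3 5:3 6:4 7:4 8:5 9:5 10:5
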